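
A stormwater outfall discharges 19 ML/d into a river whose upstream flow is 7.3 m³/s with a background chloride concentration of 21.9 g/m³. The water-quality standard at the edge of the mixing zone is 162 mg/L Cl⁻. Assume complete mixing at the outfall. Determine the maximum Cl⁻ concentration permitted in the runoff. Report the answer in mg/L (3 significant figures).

19 ML/d = 0.2199 m³/s.
Mass balance: 162·7.52 = 0.2199·Cₑ + 7.3·21.9.
Cₑ = (1218 − 159.9) / 0.2199 = 4813 mg/L.

4810 mg/L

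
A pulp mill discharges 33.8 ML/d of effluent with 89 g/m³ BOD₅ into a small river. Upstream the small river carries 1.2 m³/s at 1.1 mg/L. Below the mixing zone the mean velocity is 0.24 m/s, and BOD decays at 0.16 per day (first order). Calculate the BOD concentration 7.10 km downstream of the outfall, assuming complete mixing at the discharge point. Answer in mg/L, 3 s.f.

33.8 ML/d = 0.3912 m³/s.
After complete mixing, C₀ = (0.3912·89 + 1.2·1.1) / 1.591 = 22.71 mg/L.
Travel time t = 7100 m / 0.24 m/s = 2.958e+04 s = 0.3424 d.
C = 22.71·exp(−0.16·0.3424) = 22.71·0.9467 = 21.5 mg/L.

21.5 mg/L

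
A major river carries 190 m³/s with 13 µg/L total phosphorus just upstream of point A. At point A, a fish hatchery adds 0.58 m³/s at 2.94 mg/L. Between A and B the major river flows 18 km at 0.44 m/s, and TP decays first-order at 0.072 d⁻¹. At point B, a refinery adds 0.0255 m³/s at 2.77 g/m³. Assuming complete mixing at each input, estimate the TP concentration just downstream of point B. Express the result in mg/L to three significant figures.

0.0215 mg/L

13 µg/L = 0.013 mg/L.
After input A: C = (190·0.013 + 0.58·2.94) / 190.6 = 0.02191 mg/L.
Over the 18 km reach to input B (t = 4.091e+04 s = 0.4735 d), decay gives C = 0.02191·exp(−0.072·0.4735) = 0.02117 mg/L.
After input B: C = (190.6·0.02117 + 0.0255·2.77) / 190.6 = 0.02154 mg/L.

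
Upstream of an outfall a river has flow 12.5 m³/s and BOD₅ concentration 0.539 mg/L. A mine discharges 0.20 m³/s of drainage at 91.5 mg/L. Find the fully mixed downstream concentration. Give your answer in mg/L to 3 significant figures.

1.97 mg/L

Conservation of mass across the mixing zone: C = (0.2·91.5 + 12.5·0.539) / (0.2 + 12.5) = 25.04/12.7 = 1.971 mg/L.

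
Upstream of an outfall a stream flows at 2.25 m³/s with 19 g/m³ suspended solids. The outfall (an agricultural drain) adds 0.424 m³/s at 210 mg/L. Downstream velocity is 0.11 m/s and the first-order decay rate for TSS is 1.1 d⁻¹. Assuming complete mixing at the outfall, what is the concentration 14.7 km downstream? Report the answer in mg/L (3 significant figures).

8.99 mg/L

After complete mixing, C₀ = (0.424·210 + 2.25·19) / 2.674 = 49.29 mg/L.
Travel time t = 1.47e+04 m / 0.11 m/s = 1.336e+05 s = 1.547 d.
C = 49.29·exp(−1.1·1.547) = 49.29·0.1824 = 8.991 mg/L.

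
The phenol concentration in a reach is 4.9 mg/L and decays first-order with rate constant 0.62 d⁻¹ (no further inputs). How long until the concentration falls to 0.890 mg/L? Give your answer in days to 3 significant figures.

t = ln(C₀/C)/k = ln(4.9/0.890)/0.62 = 1.706/0.62 = 2.751 d.

2.75 d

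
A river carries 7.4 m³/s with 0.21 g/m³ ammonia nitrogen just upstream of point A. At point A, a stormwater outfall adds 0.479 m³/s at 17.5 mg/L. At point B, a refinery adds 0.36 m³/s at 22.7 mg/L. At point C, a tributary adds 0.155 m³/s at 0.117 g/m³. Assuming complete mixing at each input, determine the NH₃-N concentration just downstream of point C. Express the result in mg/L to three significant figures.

2.16 mg/L

After input A: C = (7.4·0.21 + 0.479·17.5) / 7.879 = 1.261 mg/L.
After input B: C = (7.879·1.261 + 0.36·22.7) / 8.239 = 2.198 mg/L.
After input C: C = (8.239·2.198 + 0.155·0.117) / 8.394 = 2.159 mg/L.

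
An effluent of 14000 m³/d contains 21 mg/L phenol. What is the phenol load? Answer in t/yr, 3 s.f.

107 t/yr

14000 m³/d = 0.162 m³/s.
Mass flux = Q·C = 0.162 m³/s × 21 g/m³ = 3.403 g/s.
= 3.403 g/s × 31.56 = 107.4 t/yr.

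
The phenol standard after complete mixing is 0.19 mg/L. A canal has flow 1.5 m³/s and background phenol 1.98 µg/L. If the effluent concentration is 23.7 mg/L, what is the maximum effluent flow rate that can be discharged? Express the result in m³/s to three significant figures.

1.98 µg/L = 0.00198 mg/L.
Mass balance at complete mixing: C_std·(Q_w + Q_r) = Q_w·C_e + Q_r·C_b.
Rearranging, Q_w = Q_r·(C_std − C_b)/(C_e − C_std) = 1.5·(0.19 − 0.00198) / (23.7 − 0.19) = 0.012 m³/s.

0.0120 m³/s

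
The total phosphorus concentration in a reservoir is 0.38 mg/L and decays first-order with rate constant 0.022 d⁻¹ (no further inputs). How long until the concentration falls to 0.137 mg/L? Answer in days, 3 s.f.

t = ln(C₀/C)/k = ln(0.38/0.137)/0.022 = 1.02/0.022 = 46.37 d.

46.4 d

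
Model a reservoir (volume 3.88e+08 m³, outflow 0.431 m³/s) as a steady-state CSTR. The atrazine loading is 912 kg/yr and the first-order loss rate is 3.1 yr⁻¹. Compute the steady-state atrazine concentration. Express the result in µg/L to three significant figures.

0.750 µg/L

Outflow Q = 0.431 m³/s × 3.156e+07 s/yr = 1.36e+07 m³/yr.
Steady-state CSTR mass balance: W = Q·C + k·V·C, so C = W/(Q + kV).
Q + kV = 1.36e+07 + 3.1·3.88e+08 = 1.216e+09 m³/yr.
C = 912/1.216e+09 = 7.498e-07 kg/m³ = 0.0007498 mg/L = 0.7498 µg/L.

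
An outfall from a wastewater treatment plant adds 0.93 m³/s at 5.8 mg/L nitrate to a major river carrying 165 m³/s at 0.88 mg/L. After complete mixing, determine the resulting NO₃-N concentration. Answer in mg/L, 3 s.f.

Flow-weighted mixing gives C = (0.93·5.8 + 165·0.88) / (0.93 + 165) = 150.6/165.9 = 0.9076 mg/L.

0.908 mg/L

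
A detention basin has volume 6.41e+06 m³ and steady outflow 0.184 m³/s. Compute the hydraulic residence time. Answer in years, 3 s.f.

1.10 yr

Q = 0.184 m³/s × 3.156e+07 s/yr = 5.807e+06 m³/yr.
Hydraulic residence time τ = V/Q = 6.41e+06/5.807e+06 = 1.104 yr.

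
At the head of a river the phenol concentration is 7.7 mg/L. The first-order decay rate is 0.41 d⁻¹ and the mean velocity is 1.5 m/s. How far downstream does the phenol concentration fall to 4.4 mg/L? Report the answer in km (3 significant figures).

From C = C₀·e^(−kt), t = ln(C₀/C)/k = ln(7.7/4.4)/0.41 = 0.5596/0.41 = 1.365 d.
Distance = v·t = 1.5 m/s × 1.179e+05 s = 1.769e+05 m = 176.9 km.

177 km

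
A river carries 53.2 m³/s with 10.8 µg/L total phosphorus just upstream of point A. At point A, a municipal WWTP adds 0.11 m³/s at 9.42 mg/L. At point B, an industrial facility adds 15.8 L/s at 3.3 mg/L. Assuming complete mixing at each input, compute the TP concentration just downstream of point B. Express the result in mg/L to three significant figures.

0.0312 mg/L

10.8 µg/L = 0.0108 mg/L.
After input A: C = (53.2·0.0108 + 0.11·9.42) / 53.31 = 0.03021 mg/L.
15.8 L/s = 0.0158 m³/s.
After input B: C = (53.31·0.03021 + 0.0158·3.3) / 53.33 = 0.03118 mg/L.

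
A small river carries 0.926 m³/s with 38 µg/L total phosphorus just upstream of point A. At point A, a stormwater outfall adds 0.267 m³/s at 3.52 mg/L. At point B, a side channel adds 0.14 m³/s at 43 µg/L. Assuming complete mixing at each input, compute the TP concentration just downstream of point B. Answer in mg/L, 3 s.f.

38 µg/L = 0.038 mg/L.
After input A: C = (0.926·0.038 + 0.267·3.52) / 1.193 = 0.8173 mg/L.
43 µg/L = 0.043 mg/L.
After input B: C = (1.193·0.8173 + 0.14·0.043) / 1.333 = 0.736 mg/L.

0.736 mg/L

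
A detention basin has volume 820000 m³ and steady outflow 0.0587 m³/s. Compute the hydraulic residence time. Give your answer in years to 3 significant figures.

0.443 yr

Q = 0.0587 m³/s × 3.156e+07 s/yr = 1.852e+06 m³/yr.
Hydraulic residence time τ = V/Q = 820000/1.852e+06 = 0.4427 yr.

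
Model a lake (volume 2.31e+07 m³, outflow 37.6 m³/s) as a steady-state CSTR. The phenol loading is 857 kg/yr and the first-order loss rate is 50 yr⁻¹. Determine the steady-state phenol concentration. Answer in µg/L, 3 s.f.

0.366 µg/L

Outflow Q = 37.6 m³/s × 3.156e+07 s/yr = 1.187e+09 m³/yr.
Steady-state CSTR mass balance: W = Q·C + k·V·C, so C = W/(Q + kV).
Q + kV = 1.187e+09 + 50·2.31e+07 = 2.342e+09 m³/yr.
C = 857/2.342e+09 = 3.66e-07 kg/m³ = 0.000366 mg/L = 0.366 µg/L.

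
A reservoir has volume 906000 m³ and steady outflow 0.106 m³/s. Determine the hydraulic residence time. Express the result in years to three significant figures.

Q = 0.106 m³/s × 3.156e+07 s/yr = 3.345e+06 m³/yr.
Hydraulic residence time τ = V/Q = 906000/3.345e+06 = 0.2708 yr.

0.271 yr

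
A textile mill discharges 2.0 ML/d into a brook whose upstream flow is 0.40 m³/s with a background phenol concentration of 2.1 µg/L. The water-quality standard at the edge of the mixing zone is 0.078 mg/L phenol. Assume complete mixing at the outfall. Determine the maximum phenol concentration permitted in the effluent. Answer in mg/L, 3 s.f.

1.39 mg/L

2.0 ML/d = 0.02315 m³/s.
2.1 µg/L = 0.0021 mg/L.
Mass balance: 0.078·0.4231 = 0.02315·Cₑ + 0.4·0.0021.
Cₑ = (0.03301 − 0.00084) / 0.02315 = 1.39 mg/L.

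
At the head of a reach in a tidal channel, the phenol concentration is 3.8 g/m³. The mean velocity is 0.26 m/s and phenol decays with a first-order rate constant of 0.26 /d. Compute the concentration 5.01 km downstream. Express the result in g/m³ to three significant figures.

3.59 g/m³

Travel time t = 5.01 km / 0.26 m/s = 5010/0.26 = 1.927e+04 s = 0.223 d.
First-order decay: C = 3.8·exp(−0.26·0.223) = 3.8·0.9437 = 3.586 g/m³.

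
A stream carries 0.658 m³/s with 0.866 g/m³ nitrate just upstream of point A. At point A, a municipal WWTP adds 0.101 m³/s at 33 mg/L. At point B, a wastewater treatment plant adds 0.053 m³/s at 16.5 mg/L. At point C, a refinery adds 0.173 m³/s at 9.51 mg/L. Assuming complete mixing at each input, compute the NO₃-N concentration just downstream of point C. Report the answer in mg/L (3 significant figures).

After input A: C = (0.658·0.866 + 0.101·33) / 0.759 = 5.142 mg/L.
After input B: C = (0.759·5.142 + 0.053·16.5) / 0.812 = 5.883 mg/L.
After input C: C = (0.812·5.883 + 0.173·9.51) / 0.985 = 6.52 mg/L.

6.52 mg/L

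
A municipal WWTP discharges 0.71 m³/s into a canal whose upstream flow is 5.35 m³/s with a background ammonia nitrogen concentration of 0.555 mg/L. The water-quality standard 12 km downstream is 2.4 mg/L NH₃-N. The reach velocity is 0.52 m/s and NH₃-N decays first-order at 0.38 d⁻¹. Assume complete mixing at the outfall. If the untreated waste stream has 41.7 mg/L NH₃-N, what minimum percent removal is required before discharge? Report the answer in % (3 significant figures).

Travel time to the compliance point: t = 1.2e+04/0.52 = 2.308e+04 s = 0.2671 d; decay factor exp(−0.38·0.2671) = 0.9035.
So the concentration just after mixing may be at most 2.4/0.9035 = 2.656 mg/L.
Mass balance: 2.656·6.06 = 0.71·Cₑ + 5.35·0.555.
Cₑ = (16.1 − 2.969) / 0.71 = 18.49 mg/L.
Required removal = 1 − 18.49/41.7 = 55.66 %.

55.7 %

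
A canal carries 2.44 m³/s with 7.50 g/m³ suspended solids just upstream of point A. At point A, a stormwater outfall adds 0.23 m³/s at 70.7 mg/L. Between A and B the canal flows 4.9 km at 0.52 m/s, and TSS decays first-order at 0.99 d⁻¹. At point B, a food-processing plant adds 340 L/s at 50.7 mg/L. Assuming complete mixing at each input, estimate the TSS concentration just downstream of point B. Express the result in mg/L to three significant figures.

16.0 mg/L

After input A: C = (2.44·7.5 + 0.23·70.7) / 2.67 = 12.94 mg/L.
Over the 4.9 km reach to input B (t = 9423 s = 0.1091 d), decay gives C = 12.94·exp(−0.99·0.1091) = 11.62 mg/L.
340 L/s = 0.34 m³/s.
After input B: C = (2.67·11.62 + 0.34·50.7) / 3.01 = 16.03 mg/L.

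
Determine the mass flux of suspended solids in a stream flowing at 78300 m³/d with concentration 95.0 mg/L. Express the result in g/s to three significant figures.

78300 m³/d = 0.9062 m³/s.
Mass flux = Q·C = 0.9062 m³/s × 95 g/m³ = 86.09 g/s.

86.1 g/s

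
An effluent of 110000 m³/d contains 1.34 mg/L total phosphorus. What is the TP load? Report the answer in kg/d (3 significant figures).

110000 m³/d = 1.273 m³/s.
Mass flux = Q·C = 1.273 m³/s × 1.34 g/m³ = 1.706 g/s.
= 1.706 g/s × 86.4 = 147.4 kg/d.

147 kg/d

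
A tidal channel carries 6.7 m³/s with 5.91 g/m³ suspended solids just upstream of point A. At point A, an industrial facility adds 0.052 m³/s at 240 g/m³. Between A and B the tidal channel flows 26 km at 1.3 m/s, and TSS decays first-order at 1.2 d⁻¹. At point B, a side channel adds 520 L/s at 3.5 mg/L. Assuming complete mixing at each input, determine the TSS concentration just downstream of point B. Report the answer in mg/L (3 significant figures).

5.67 mg/L

After input A: C = (6.7·5.91 + 0.052·240) / 6.752 = 7.713 mg/L.
Over the 26 km reach to input B (t = 2e+04 s = 0.2315 d), decay gives C = 7.713·exp(−1.2·0.2315) = 5.842 mg/L.
520 L/s = 0.52 m³/s.
After input B: C = (6.752·5.842 + 0.52·3.5) / 7.272 = 5.675 mg/L.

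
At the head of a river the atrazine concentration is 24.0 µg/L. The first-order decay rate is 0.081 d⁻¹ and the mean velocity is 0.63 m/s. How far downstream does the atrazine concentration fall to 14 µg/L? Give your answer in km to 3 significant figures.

362 km

From C = C₀·e^(−kt), t = ln(C₀/C)/k = ln(24.0/14)/0.081 = 0.539/0.081 = 6.654 d.
Distance = v·t = 0.63 m/s × 5.749e+05 s = 3.622e+05 m = 362.2 km.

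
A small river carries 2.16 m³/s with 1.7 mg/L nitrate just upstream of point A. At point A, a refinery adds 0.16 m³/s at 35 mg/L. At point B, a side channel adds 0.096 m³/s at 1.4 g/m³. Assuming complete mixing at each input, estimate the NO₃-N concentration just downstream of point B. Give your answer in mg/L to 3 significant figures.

After input A: C = (2.16·1.7 + 0.16·35) / 2.32 = 3.997 mg/L.
After input B: C = (2.32·3.997 + 0.096·1.4) / 2.416 = 3.893 mg/L.

3.89 mg/L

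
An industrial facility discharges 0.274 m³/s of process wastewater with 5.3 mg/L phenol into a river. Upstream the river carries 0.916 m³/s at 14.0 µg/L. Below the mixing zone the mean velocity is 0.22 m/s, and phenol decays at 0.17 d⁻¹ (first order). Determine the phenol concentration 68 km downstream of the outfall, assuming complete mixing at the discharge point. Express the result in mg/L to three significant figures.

14.0 µg/L = 0.014 mg/L.
After complete mixing, C₀ = (0.274·5.3 + 0.916·0.014) / 1.19 = 1.231 mg/L.
Travel time t = 6.8e+04 m / 0.22 m/s = 3.091e+05 s = 3.577 d.
C = 1.231·exp(−0.17·3.577) = 1.231·0.5443 = 0.6702 mg/L.

0.670 mg/L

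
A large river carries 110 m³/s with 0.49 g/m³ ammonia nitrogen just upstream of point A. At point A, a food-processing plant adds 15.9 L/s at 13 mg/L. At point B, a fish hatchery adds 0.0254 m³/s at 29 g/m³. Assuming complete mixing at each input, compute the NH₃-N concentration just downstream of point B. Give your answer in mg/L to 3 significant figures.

0.498 mg/L

15.9 L/s = 0.0159 m³/s.
After input A: C = (110·0.49 + 0.0159·13) / 110 = 0.4918 mg/L.
After input B: C = (110·0.4918 + 0.0254·29) / 110 = 0.4984 mg/L.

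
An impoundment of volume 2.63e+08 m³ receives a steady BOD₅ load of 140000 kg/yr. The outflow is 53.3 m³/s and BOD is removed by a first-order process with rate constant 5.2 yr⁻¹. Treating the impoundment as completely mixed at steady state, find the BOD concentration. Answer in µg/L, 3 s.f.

45.9 µg/L

Outflow Q = 53.3 m³/s × 3.156e+07 s/yr = 1.682e+09 m³/yr.
Steady-state CSTR mass balance: W = Q·C + k·V·C, so C = W/(Q + kV).
Q + kV = 1.682e+09 + 5.2·2.63e+08 = 3.05e+09 m³/yr.
C = 140000/3.05e+09 = 4.591e-05 kg/m³ = 0.04591 mg/L = 45.91 µg/L.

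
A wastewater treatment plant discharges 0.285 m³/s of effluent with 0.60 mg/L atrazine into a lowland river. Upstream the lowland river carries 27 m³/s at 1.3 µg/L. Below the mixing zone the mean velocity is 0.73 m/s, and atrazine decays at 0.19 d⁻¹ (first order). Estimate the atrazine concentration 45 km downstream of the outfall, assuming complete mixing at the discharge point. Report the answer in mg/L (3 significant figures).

1.3 µg/L = 0.0013 mg/L.
After complete mixing, C₀ = (0.285·0.6 + 27·0.0013) / 27.29 = 0.007554 mg/L.
Travel time t = 4.5e+04 m / 0.73 m/s = 6.164e+04 s = 0.7135 d.
C = 0.007554·exp(−0.19·0.7135) = 0.007554·0.8732 = 0.006596 mg/L.

0.00660 mg/L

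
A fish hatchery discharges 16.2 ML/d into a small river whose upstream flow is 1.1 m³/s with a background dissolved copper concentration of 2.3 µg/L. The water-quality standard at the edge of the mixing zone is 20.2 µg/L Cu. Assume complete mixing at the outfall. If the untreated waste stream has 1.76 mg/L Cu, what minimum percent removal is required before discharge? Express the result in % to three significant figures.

92.9 %

16.2 ML/d = 0.1875 m³/s.
2.3 µg/L = 0.0023 mg/L.
20.2 µg/L = 0.0202 mg/L.
Mass balance: 0.0202·1.288 = 0.1875·Cₑ + 1.1·0.0023.
Cₑ = (0.02601 − 0.00253) / 0.1875 = 0.1252 mg/L.
Required removal = 1 − 0.1252/1.76 = 92.89 %.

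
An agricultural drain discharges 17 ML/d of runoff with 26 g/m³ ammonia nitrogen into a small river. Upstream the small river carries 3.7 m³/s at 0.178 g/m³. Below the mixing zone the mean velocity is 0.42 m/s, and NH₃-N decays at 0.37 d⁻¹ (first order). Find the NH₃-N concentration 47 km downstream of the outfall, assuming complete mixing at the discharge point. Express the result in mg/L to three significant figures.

0.918 mg/L

17 ML/d = 0.1968 m³/s.
After complete mixing, C₀ = (0.1968·26 + 3.7·0.178) / 3.897 = 1.482 mg/L.
Travel time t = 4.7e+04 m / 0.42 m/s = 1.119e+05 s = 1.295 d.
C = 1.482·exp(−0.37·1.295) = 1.482·0.6193 = 0.9176 mg/L.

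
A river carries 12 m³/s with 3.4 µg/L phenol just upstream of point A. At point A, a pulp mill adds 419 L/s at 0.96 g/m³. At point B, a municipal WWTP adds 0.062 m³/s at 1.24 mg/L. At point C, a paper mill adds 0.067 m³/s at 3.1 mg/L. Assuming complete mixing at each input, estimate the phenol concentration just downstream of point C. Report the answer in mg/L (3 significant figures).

3.4 µg/L = 0.0034 mg/L.
419 L/s = 0.419 m³/s.
After input A: C = (12·0.0034 + 0.419·0.96) / 12.42 = 0.03567 mg/L.
After input B: C = (12.42·0.03567 + 0.062·1.24) / 12.48 = 0.04166 mg/L.
After input C: C = (12.48·0.04166 + 0.067·3.1) / 12.55 = 0.05799 mg/L.

0.0580 mg/L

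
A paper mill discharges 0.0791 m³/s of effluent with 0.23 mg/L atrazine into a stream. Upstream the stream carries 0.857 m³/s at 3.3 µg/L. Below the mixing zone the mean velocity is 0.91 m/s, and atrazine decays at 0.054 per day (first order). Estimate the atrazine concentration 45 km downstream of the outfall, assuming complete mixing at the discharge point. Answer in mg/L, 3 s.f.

0.0218 mg/L

3.3 µg/L = 0.0033 mg/L.
After complete mixing, C₀ = (0.0791·0.23 + 0.857·0.0033) / 0.9361 = 0.02246 mg/L.
Travel time t = 4.5e+04 m / 0.91 m/s = 4.945e+04 s = 0.5723 d.
C = 0.02246·exp(−0.054·0.5723) = 0.02246·0.9696 = 0.02177 mg/L.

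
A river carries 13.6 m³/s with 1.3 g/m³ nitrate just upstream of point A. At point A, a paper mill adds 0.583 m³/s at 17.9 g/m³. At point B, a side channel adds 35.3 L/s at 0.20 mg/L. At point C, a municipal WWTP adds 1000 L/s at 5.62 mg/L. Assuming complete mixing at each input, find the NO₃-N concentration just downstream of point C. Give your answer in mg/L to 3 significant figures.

After input A: C = (13.6·1.3 + 0.583·17.9) / 14.18 = 1.982 mg/L.
35.3 L/s = 0.0353 m³/s.
After input B: C = (14.18·1.982 + 0.0353·0.2) / 14.22 = 1.978 mg/L.
1000 L/s = 1 m³/s.
After input C: C = (14.22·1.978 + 1·5.62) / 15.22 = 2.217 mg/L.

2.22 mg/L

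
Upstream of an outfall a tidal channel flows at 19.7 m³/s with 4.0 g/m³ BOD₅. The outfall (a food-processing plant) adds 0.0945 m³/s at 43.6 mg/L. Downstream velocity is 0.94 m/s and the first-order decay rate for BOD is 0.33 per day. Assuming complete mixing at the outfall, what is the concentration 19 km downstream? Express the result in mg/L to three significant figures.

After complete mixing, C₀ = (0.0945·43.6 + 19.7·4) / 19.79 = 4.189 mg/L.
Travel time t = 1.9e+04 m / 0.94 m/s = 2.021e+04 s = 0.2339 d.
C = 4.189·exp(−0.33·0.2339) = 4.189·0.9257 = 3.878 mg/L.

3.88 mg/L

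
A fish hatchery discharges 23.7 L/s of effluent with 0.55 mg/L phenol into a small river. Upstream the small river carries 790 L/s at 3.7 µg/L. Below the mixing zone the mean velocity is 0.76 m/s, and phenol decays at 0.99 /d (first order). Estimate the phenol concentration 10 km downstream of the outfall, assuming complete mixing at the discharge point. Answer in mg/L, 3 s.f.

23.7 L/s = 0.0237 m³/s.
790 L/s = 0.79 m³/s.
3.7 µg/L = 0.0037 mg/L.
After complete mixing, C₀ = (0.0237·0.55 + 0.79·0.0037) / 0.8137 = 0.01961 mg/L.
Travel time t = 1e+04 m / 0.76 m/s = 1.316e+04 s = 0.1523 d.
C = 0.01961·exp(−0.99·0.1523) = 0.01961·0.86 = 0.01687 mg/L.

0.0169 mg/L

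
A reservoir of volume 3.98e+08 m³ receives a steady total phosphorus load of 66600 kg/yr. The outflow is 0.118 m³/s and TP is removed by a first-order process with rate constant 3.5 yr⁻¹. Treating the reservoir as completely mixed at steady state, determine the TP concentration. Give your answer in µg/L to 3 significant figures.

47.7 µg/L

Outflow Q = 0.118 m³/s × 3.156e+07 s/yr = 3.724e+06 m³/yr.
Steady-state CSTR mass balance: W = Q·C + k·V·C, so C = W/(Q + kV).
Q + kV = 3.724e+06 + 3.5·3.98e+08 = 1.397e+09 m³/yr.
C = 66600/1.397e+09 = 4.768e-05 kg/m³ = 0.04768 mg/L = 47.68 µg/L.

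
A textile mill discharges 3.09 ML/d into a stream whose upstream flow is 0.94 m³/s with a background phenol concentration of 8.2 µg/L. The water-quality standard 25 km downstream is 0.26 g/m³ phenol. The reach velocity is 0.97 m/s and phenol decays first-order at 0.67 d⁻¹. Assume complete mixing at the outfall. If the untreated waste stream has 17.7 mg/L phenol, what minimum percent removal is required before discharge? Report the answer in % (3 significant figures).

52.3 %

3.09 ML/d = 0.03576 m³/s.
8.2 µg/L = 0.0082 mg/L.
Travel time to the compliance point: t = 2.5e+04/0.97 = 2.577e+04 s = 0.2983 d; decay factor exp(−0.67·0.2983) = 0.8188.
So the concentration just after mixing may be at most 0.26/0.8188 = 0.3175 mg/L.
Mass balance: 0.3175·0.9758 = 0.03576·Cₑ + 0.94·0.0082.
Cₑ = (0.3098 − 0.007708) / 0.03576 = 8.448 mg/L.
Required removal = 1 − 8.448/17.7 = 52.27 %.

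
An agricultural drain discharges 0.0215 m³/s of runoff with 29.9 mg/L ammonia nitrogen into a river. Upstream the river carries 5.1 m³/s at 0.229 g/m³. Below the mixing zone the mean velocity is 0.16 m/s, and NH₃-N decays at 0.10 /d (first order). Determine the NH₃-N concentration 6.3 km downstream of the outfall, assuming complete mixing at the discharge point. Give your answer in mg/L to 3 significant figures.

0.338 mg/L

After complete mixing, C₀ = (0.0215·29.9 + 5.1·0.229) / 5.121 = 0.3536 mg/L.
Travel time t = 6300 m / 0.16 m/s = 3.938e+04 s = 0.4557 d.
C = 0.3536·exp(−0.10·0.4557) = 0.3536·0.9554 = 0.3378 mg/L.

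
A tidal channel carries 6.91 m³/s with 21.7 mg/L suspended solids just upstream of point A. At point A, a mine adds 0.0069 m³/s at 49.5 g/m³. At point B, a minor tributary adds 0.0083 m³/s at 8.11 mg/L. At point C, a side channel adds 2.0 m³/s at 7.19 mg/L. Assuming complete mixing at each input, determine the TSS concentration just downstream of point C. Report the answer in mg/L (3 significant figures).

After input A: C = (6.91·21.7 + 0.0069·49.5) / 6.917 = 21.73 mg/L.
After input B: C = (6.917·21.73 + 0.0083·8.11) / 6.925 = 21.71 mg/L.
After input C: C = (6.925·21.71 + 2·7.19) / 8.925 = 18.46 mg/L.

18.5 mg/L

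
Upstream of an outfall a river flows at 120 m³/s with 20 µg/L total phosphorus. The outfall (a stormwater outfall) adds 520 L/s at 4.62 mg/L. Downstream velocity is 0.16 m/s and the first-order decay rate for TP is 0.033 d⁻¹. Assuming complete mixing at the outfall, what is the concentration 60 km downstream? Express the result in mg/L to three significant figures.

520 L/s = 0.52 m³/s.
20 µg/L = 0.02 mg/L.
After complete mixing, C₀ = (0.52·4.62 + 120·0.02) / 120.5 = 0.03985 mg/L.
Travel time t = 6e+04 m / 0.16 m/s = 3.75e+05 s = 4.34 d.
C = 0.03985·exp(−0.033·4.34) = 0.03985·0.8666 = 0.03453 mg/L.

0.0345 mg/L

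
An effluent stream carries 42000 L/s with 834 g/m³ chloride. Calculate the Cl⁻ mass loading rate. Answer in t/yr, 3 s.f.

42000 L/s = 42 m³/s.
Mass flux = Q·C = 42 m³/s × 834 g/m³ = 3.503e+04 g/s.
= 3.503e+04 g/s × 31.56 = 1.105e+06 t/yr.

1.11e+06 t/yr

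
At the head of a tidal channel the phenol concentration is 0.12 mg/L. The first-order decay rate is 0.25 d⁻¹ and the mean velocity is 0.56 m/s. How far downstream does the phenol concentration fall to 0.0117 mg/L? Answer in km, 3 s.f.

451 km

From C = C₀·e^(−kt), t = ln(C₀/C)/k = ln(0.12/0.0117)/0.25 = 2.328/0.25 = 9.312 d.
Distance = v·t = 0.56 m/s × 8.045e+05 s = 4.505e+05 m = 450.5 km.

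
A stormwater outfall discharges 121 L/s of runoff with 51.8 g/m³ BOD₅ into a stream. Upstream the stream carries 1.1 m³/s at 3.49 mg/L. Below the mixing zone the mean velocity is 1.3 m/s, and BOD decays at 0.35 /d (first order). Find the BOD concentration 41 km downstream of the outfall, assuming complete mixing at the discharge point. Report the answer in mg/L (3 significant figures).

121 L/s = 0.121 m³/s.
After complete mixing, C₀ = (0.121·51.8 + 1.1·3.49) / 1.221 = 8.277 mg/L.
Travel time t = 4.1e+04 m / 1.3 m/s = 3.154e+04 s = 0.365 d.
C = 8.277·exp(−0.35·0.365) = 8.277·0.8801 = 7.285 mg/L.

7.28 mg/L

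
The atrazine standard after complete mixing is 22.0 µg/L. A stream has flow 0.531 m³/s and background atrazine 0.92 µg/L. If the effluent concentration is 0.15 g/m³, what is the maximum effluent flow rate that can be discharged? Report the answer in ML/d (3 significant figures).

7.56 ML/d

0.92 µg/L = 0.00092 mg/L.
22.0 µg/L = 0.022 mg/L.
Mass balance at complete mixing: C_std·(Q_w + Q_r) = Q_w·C_e + Q_r·C_b.
Rearranging, Q_w = Q_r·(C_std − C_b)/(C_e − C_std) = 0.531·(0.022 − 0.00092) / (0.15 − 0.022) = 0.08745 m³/s.
= 7.556 ML/d.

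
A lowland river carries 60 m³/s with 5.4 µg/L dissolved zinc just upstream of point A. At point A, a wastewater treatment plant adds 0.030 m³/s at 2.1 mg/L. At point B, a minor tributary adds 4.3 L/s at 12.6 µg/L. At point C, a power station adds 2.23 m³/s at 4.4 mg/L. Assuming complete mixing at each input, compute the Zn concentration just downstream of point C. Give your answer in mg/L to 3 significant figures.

5.4 µg/L = 0.0054 mg/L.
After input A: C = (60·0.0054 + 0.03·2.1) / 60.03 = 0.006447 mg/L.
4.3 L/s = 0.0043 m³/s.
12.6 µg/L = 0.0126 mg/L.
After input B: C = (60.03·0.006447 + 0.0043·0.0126) / 60.03 = 0.006447 mg/L.
After input C: C = (60.03·0.006447 + 2.23·4.4) / 62.26 = 0.1638 mg/L.

0.164 mg/L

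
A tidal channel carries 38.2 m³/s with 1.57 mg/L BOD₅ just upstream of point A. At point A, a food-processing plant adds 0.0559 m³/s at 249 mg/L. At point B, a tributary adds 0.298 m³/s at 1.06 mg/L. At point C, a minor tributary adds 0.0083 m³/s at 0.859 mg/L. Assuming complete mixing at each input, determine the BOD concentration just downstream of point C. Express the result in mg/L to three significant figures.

After input A: C = (38.2·1.57 + 0.0559·249) / 38.26 = 1.932 mg/L.
After input B: C = (38.26·1.932 + 0.298·1.06) / 38.55 = 1.925 mg/L.
After input C: C = (38.55·1.925 + 0.0083·0.859) / 38.56 = 1.925 mg/L.

1.92 mg/L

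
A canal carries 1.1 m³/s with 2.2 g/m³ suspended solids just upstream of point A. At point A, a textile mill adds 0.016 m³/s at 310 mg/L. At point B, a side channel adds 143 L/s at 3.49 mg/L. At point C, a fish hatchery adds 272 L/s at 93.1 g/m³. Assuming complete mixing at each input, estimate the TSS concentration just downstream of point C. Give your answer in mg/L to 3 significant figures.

21.7 mg/L

After input A: C = (1.1·2.2 + 0.016·310) / 1.116 = 6.613 mg/L.
143 L/s = 0.143 m³/s.
After input B: C = (1.116·6.613 + 0.143·3.49) / 1.259 = 6.258 mg/L.
272 L/s = 0.272 m³/s.
After input C: C = (1.259·6.258 + 0.272·93.1) / 1.531 = 21.69 mg/L.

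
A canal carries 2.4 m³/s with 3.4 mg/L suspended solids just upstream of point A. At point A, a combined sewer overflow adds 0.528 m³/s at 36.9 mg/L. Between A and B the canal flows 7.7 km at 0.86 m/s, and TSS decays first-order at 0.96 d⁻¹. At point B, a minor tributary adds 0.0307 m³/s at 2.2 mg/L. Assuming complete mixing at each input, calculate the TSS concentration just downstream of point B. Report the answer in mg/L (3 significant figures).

After input A: C = (2.4·3.4 + 0.528·36.9) / 2.928 = 9.441 mg/L.
Over the 7.7 km reach to input B (t = 8953 s = 0.1036 d), decay gives C = 9.441·exp(−0.96·0.1036) = 8.547 mg/L.
After input B: C = (2.928·8.547 + 0.0307·2.2) / 2.959 = 8.481 mg/L.

8.48 mg/L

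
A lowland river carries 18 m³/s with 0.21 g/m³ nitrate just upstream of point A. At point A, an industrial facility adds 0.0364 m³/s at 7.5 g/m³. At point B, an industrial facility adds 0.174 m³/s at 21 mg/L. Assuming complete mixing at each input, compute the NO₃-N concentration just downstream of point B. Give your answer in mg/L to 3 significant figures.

After input A: C = (18·0.21 + 0.0364·7.5) / 18.04 = 0.2247 mg/L.
After input B: C = (18.04·0.2247 + 0.174·21) / 18.21 = 0.4232 mg/L.

0.423 mg/L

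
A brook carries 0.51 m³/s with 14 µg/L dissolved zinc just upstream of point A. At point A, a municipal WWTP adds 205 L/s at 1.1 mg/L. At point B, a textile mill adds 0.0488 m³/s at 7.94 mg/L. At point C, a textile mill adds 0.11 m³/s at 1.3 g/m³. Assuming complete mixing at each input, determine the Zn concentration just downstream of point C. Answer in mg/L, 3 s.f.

0.873 mg/L

14 µg/L = 0.014 mg/L.
205 L/s = 0.205 m³/s.
After input A: C = (0.51·0.014 + 0.205·1.1) / 0.715 = 0.3254 mg/L.
After input B: C = (0.715·0.3254 + 0.0488·7.94) / 0.7638 = 0.8119 mg/L.
After input C: C = (0.7638·0.8119 + 0.11·1.3) / 0.8738 = 0.8733 mg/L.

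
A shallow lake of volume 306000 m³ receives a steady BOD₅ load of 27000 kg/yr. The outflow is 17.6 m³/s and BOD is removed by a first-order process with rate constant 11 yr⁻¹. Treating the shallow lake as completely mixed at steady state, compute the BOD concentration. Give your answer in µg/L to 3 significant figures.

Outflow Q = 17.6 m³/s × 3.156e+07 s/yr = 5.554e+08 m³/yr.
Steady-state CSTR mass balance: W = Q·C + k·V·C, so C = W/(Q + kV).
Q + kV = 5.554e+08 + 11·306000 = 5.588e+08 m³/yr.
C = 27000/5.588e+08 = 4.832e-05 kg/m³ = 0.04832 mg/L = 48.32 µg/L.

48.3 µg/L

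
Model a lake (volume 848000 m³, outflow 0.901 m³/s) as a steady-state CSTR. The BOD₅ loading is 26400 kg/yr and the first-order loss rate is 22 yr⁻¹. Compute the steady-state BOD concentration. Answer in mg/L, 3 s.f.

Outflow Q = 0.901 m³/s × 3.156e+07 s/yr = 2.843e+07 m³/yr.
Steady-state CSTR mass balance: W = Q·C + k·V·C, so C = W/(Q + kV).
Q + kV = 2.843e+07 + 22·848000 = 4.709e+07 m³/yr.
C = 26400/4.709e+07 = 0.0005606 kg/m³ = 0.5606 mg/L.

0.561 mg/L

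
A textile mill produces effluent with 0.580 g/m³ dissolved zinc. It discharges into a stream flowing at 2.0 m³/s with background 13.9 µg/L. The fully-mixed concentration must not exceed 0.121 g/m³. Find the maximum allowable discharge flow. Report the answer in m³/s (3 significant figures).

0.467 m³/s

13.9 µg/L = 0.0139 mg/L.
Mass balance at complete mixing: C_std·(Q_w + Q_r) = Q_w·C_e + Q_r·C_b.
Rearranging, Q_w = Q_r·(C_std − C_b)/(C_e − C_std) = 2.0·(0.121 − 0.0139) / (0.58 − 0.121) = 0.4667 m³/s.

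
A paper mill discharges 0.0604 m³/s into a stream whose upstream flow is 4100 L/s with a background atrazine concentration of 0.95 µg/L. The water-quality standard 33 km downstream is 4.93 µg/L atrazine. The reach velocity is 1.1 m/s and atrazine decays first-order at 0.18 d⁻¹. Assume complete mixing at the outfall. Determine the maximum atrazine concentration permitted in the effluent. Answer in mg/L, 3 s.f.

4100 L/s = 4.1 m³/s.
0.95 µg/L = 0.00095 mg/L.
4.93 µg/L = 0.00493 mg/L.
Travel time to the compliance point: t = 3.3e+04/1.1 = 3e+04 s = 0.3472 d; decay factor exp(−0.18·0.3472) = 0.9394.
So the concentration just after mixing may be at most 0.00493/0.9394 = 0.005248 mg/L.
Mass balance: 0.005248·4.16 = 0.0604·Cₑ + 4.1·0.00095.
Cₑ = (0.02183 − 0.003895) / 0.0604 = 0.297 mg/L.

0.297 mg/L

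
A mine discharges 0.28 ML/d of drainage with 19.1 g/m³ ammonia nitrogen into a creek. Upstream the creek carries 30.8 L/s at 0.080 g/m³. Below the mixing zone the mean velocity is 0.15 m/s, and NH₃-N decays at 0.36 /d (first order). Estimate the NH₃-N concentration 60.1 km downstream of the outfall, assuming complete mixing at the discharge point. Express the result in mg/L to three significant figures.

0.28 ML/d = 0.003241 m³/s.
30.8 L/s = 0.0308 m³/s.
After complete mixing, C₀ = (0.003241·19.1 + 0.0308·0.08) / 0.03404 = 1.891 mg/L.
Travel time t = 6.01e+04 m / 0.15 m/s = 4.007e+05 s = 4.637 d.
C = 1.891·exp(−0.36·4.637) = 1.891·0.1884 = 0.3561 mg/L.

0.356 mg/L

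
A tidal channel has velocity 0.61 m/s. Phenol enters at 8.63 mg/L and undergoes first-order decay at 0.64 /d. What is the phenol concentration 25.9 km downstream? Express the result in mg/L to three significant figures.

Travel time t = 25.9 km / 0.61 m/s = 2.59e+04/0.61 = 4.246e+04 s = 0.4914 d.
First-order decay: C = 8.63·exp(−0.64·0.4914) = 8.63·0.7301 = 6.301 mg/L.

6.30 mg/L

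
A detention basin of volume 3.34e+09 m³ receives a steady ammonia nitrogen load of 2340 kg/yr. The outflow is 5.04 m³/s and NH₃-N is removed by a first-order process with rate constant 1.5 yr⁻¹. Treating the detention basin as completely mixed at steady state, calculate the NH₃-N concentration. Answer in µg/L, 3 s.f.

Outflow Q = 5.04 m³/s × 3.156e+07 s/yr = 1.591e+08 m³/yr.
Steady-state CSTR mass balance: W = Q·C + k·V·C, so C = W/(Q + kV).
Q + kV = 1.591e+08 + 1.5·3.34e+09 = 5.169e+09 m³/yr.
C = 2340/5.169e+09 = 4.527e-07 kg/m³ = 0.0004527 mg/L = 0.4527 µg/L.

0.453 µg/L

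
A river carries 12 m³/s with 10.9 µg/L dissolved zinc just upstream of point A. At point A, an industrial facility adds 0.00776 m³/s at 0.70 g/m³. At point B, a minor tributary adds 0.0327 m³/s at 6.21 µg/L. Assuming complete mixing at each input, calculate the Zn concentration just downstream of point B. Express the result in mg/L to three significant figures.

0.0113 mg/L

10.9 µg/L = 0.0109 mg/L.
After input A: C = (12·0.0109 + 0.00776·0.7) / 12.01 = 0.01135 mg/L.
6.21 µg/L = 0.00621 mg/L.
After input B: C = (12.01·0.01135 + 0.0327·0.00621) / 12.04 = 0.01133 mg/L.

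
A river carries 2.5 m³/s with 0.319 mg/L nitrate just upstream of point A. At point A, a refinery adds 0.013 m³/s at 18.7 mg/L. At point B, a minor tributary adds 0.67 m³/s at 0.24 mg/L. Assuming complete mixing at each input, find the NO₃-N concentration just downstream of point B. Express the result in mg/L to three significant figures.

After input A: C = (2.5·0.319 + 0.013·18.7) / 2.513 = 0.4141 mg/L.
After input B: C = (2.513·0.4141 + 0.67·0.24) / 3.183 = 0.3774 mg/L.

0.377 mg/L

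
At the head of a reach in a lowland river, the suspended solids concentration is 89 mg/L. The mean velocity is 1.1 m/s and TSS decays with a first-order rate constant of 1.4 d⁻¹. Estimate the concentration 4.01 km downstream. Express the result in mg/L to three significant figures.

83.9 mg/L

Travel time t = 4.01 km / 1.1 m/s = 4010/1.1 = 3645 s = 0.04219 d.
First-order decay: C = 89·exp(−1.4·0.04219) = 89·0.9426 = 83.9 mg/L.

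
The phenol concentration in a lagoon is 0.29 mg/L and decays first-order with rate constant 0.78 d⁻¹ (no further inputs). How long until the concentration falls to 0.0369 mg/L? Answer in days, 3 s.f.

t = ln(C₀/C)/k = ln(0.29/0.0369)/0.78 = 2.062/0.78 = 2.643 d.

2.64 d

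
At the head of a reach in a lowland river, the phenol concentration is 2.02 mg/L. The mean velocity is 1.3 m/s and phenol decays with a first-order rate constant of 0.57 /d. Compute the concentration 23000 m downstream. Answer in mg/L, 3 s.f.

1.80 mg/L

Travel time t = 23000 m / 1.3 m/s = 2.3e+04/1.3 = 1.769e+04 s = 0.2048 d.
First-order decay: C = 2.02·exp(−0.57·0.2048) = 2.02·0.8898 = 1.797 mg/L.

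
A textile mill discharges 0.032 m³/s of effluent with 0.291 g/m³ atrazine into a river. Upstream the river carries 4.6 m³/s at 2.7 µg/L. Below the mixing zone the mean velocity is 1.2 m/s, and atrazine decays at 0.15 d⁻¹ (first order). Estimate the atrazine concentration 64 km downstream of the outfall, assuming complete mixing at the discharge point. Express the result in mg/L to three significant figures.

2.7 µg/L = 0.0027 mg/L.
After complete mixing, C₀ = (0.032·0.291 + 4.6·0.0027) / 4.632 = 0.004692 mg/L.
Travel time t = 6.4e+04 m / 1.2 m/s = 5.333e+04 s = 0.6173 d.
C = 0.004692·exp(−0.15·0.6173) = 0.004692·0.9116 = 0.004277 mg/L.

0.00428 mg/L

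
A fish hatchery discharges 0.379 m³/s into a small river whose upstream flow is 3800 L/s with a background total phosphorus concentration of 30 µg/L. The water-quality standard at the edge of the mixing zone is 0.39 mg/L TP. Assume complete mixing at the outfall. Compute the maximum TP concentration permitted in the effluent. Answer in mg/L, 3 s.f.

4.00 mg/L

3800 L/s = 3.8 m³/s.
30 µg/L = 0.03 mg/L.
Mass balance: 0.39·4.179 = 0.379·Cₑ + 3.8·0.03.
Cₑ = (1.63 − 0.114) / 0.379 = 3.999 mg/L.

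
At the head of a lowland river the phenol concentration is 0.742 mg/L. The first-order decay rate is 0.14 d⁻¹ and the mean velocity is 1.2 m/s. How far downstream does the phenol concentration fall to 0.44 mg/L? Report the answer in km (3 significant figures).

387 km

From C = C₀·e^(−kt), t = ln(C₀/C)/k = ln(0.742/0.44)/0.14 = 0.5226/0.14 = 3.733 d.
Distance = v·t = 1.2 m/s × 3.225e+05 s = 3.87e+05 m = 387 km.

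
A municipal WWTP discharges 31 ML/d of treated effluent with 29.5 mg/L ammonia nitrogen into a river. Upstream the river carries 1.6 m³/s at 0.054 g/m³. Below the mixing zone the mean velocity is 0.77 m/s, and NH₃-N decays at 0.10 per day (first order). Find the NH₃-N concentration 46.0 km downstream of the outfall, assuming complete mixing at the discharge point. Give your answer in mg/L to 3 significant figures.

5.08 mg/L

31 ML/d = 0.3588 m³/s.
After complete mixing, C₀ = (0.3588·29.5 + 1.6·0.054) / 1.959 = 5.448 mg/L.
Travel time t = 4.6e+04 m / 0.77 m/s = 5.974e+04 s = 0.6914 d.
C = 5.448·exp(−0.10·0.6914) = 5.448·0.9332 = 5.084 mg/L.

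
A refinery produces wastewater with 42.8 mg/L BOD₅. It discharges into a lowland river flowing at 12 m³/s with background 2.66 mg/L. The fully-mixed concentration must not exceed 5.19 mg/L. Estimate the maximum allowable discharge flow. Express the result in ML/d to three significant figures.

Mass balance at complete mixing: C_std·(Q_w + Q_r) = Q_w·C_e + Q_r·C_b.
Rearranging, Q_w = Q_r·(C_std − C_b)/(C_e − C_std) = 12·(5.19 − 2.66) / (42.8 − 5.19) = 0.8072 m³/s.
= 69.74 ML/d.

69.7 ML/d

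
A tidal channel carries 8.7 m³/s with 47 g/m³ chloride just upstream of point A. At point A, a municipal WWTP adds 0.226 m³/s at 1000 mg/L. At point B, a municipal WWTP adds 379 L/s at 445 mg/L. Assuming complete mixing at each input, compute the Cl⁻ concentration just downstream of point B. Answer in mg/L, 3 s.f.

After input A: C = (8.7·47 + 0.226·1000) / 8.926 = 71.13 mg/L.
379 L/s = 0.379 m³/s.
After input B: C = (8.926·71.13 + 0.379·445) / 9.305 = 86.36 mg/L.

86.4 mg/L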